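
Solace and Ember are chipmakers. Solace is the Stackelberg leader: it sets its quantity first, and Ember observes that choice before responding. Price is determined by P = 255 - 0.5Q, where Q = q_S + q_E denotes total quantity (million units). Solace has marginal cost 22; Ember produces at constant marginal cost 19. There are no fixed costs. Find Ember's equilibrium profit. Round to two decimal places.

7320.50

Solve by backward induction. Given q_S, the follower Ember maximises π_E = (255 - (1/2)q_S - (1/2)q_E)q_E - 19q_E.
Follower FOC: 236 - (1/2)q_S - q_E = 0, so q_E(q_S) = (236 - (1/2)q_S).
The leader anticipates this reaction. Substituting into P = 255 - 0.5Q gives P = 137 - (1/4)q_S, so π_S = (137 - (1/4)q_S)q_S - 22q_S.
Maximising: ∂π_S/∂q_S = 115 - (1/2)q_S = 0, giving q_S = 230.
Then q_E = (236 - (1/2)·230) = 121.
Price P = 255 - (1/2)·351 = 159/2.
Ember's profit: (159/2 - 19)·121 = 7320.5000.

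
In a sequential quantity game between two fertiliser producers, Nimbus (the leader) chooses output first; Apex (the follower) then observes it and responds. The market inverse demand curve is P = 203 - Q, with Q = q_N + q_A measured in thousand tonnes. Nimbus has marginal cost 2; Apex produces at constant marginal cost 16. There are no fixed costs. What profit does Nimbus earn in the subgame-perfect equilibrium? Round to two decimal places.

5778.13

Solve by backward induction. Given q_N, the follower Apex maximises π_A = (203 - q_N - q_A)q_A - 16q_A.
Setting the follower's marginal profit to zero, 187 - q_N - 2q_A = 0, i.e. q_A = (187 - q_N)/2.
The leader anticipates this reaction. Substituting into P = 203 - Q gives P = 219/2 - (1/2)q_N, so π_N = (219/2 - (1/2)q_N)q_N - 2q_N.
Maximising: ∂π_N/∂q_N = 215/2 - q_N = 0, giving q_N = 215/2.
Then q_A = (187 - 215/2)/2 = 159/4.
Price P = 203 - 589/4 = 223/4.
Nimbus's profit: (223/4 - 2)·(215/2) = 5778.1250.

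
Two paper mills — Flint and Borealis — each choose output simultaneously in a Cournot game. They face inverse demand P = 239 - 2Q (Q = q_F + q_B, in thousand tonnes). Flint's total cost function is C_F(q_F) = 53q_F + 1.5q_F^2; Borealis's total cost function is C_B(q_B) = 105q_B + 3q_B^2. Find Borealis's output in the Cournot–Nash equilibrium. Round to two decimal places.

Flint's profit: π_F = (239 - 2Q)q_F - (53q_F + (3/2)q_F²). Setting ∂π_F/∂q_F = 0: 186 - 7q_F - 2(q_B) = 0.
Borealis's profit: π_B = (239 - 2Q)q_B - (105q_B + 3q_B²). Setting ∂π_B/∂q_B = 0: 134 - 10q_B - 2(q_F) = 0.
Rearranging gives the reaction functions q_F = (186 - 2q_B)/7 and q_B = (134 - 2q_F)/10.
Solving the pair: q_F = 796/33, q_B = 283/33.

8.58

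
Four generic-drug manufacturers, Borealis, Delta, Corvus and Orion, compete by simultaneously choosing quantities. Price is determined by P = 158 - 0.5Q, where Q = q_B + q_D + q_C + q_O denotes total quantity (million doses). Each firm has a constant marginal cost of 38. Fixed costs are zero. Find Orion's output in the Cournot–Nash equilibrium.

Each firm earns π_i = (158 - 0.5Q)q_i - 38q_i.
Setting ∂π_i/∂q_i = 0 with rivals' quantities fixed: 120 - q_i - (1/2)·Σ_{j≠i} q_j = 0.
With identical firms every q_j equals q_i, so Σ_{j≠i} q_j = 3q_i and 120 = (5/2)q_i, giving q_i = 48.

48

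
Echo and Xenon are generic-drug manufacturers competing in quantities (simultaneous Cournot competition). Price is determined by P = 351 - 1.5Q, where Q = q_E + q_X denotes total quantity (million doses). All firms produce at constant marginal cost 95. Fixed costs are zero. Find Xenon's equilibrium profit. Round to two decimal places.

4854.52

A representative firm's profit is π_i = q_i(351 - 1.5Q) - 95q_i.
First-order condition (treating rivals' output as given): 256 - 3q_i - (3/2)q_j = 0.
With identical firms every q_j equals q_i, so q_j = q_i and 256 = (9/2)q_i, giving q_i = 512/9.
Price P = 351 - (3/2)·(1024/9) = 541/3.
Xenon's profit: (541/3 - 95)·(512/9) = 4854.5185.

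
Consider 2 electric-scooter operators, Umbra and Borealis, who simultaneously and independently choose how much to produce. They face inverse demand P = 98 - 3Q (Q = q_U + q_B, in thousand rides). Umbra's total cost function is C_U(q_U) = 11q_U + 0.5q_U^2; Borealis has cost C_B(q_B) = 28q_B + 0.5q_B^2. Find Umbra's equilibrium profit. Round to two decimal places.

348.25

Umbra's profit: π_U = (98 - 3Q)q_U - (11q_U + (1/2)q_U²). Setting ∂π_U/∂q_U = 0: 87 - 7q_U - 3(q_B) = 0.
Borealis's profit: π_B = (98 - 3Q)q_B - (28q_B + (1/2)q_B²). Setting ∂π_B/∂q_B = 0: 70 - 7q_B - 3(q_U) = 0.
So q_U = (87 - 3q_B)/7 and q_B = (70 - 3q_U)/7.
Substituting one into the other gives q_U = 399/40 and q_B = 229/40.
Price P = 98 - 3·(157/10) = 509/10.
Umbra's profit: (509/10)·(399/40) - 11·(399/40) - (1/2)(399/40)² = 348.2522.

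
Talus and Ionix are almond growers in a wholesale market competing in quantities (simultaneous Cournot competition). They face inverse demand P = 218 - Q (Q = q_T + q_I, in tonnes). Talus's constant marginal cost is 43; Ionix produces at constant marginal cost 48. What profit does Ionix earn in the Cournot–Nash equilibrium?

Talus's profit: π_T = (218 - Q)q_T - (43q_T). Setting ∂π_T/∂q_T = 0: 175 - 2q_T - (q_I) = 0.
Ionix's profit: π_I = (218 - Q)q_I - (48q_I). Setting ∂π_I/∂q_I = 0: 170 - 2q_I - (q_T) = 0.
Best responses: q_T = (175 - q_I)/2, q_I = (170 - q_T)/2.
Substituting one into the other gives q_T = 60 and q_I = 55.
Price P = 218 - 115 = 103.
Ionix's profit: (103 - 48)·55 = 3025.

3025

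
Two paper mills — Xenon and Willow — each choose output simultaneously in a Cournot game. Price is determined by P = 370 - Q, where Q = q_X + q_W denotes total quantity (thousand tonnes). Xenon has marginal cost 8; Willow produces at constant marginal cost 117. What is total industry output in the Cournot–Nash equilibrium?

Xenon's profit: π_X = (370 - Q)q_X - (8q_X). Setting ∂π_X/∂q_X = 0: 362 - 2q_X - (q_W) = 0.
Willow's first-order condition: 253 - 2q_W - (q_X) = 0.
So q_X = (362 - q_W)/2 and q_W = (253 - q_X)/2.
Solving the pair: q_X = 157, q_W = 48.
Total output Q = 157 + 48 = 205.

205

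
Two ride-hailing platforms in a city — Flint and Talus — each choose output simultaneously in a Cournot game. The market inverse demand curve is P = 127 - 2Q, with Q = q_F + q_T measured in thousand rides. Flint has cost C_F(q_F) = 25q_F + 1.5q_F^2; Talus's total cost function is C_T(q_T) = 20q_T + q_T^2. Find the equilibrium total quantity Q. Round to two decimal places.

Flint's profit: π_F = (127 - 2Q)q_F - (25q_F + (3/2)q_F²). Setting ∂π_F/∂q_F = 0: 102 - 7q_F - 2(q_T) = 0.
Talus's profit: π_T = (127 - 2Q)q_T - (20q_T + q_T²). Setting ∂π_T/∂q_T = 0: 107 - 6q_T - 2(q_F) = 0.
Best responses: q_F = (102 - 2q_T)/7, q_T = (107 - 2q_F)/6.
Solving the pair: q_F = 199/19, q_T = 545/38.
Total output Q = 199/19 + 545/38 = 943/38.

24.82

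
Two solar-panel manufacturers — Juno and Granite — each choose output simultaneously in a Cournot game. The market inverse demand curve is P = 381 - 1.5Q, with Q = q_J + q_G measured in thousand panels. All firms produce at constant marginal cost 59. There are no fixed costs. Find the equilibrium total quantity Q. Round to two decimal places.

143.11

Each firm earns π_i = (381 - 1.5Q)q_i - 59q_i.
Setting ∂π_i/∂q_i = 0 with rivals' quantities fixed: 322 - 3q_i - (3/2)q_j = 0.
With identical firms every q_j equals q_i, so q_j = q_i and 322 = (9/2)q_i, giving q_i = 644/9.
Total output Q = 644/9 + 644/9 = 1288/9.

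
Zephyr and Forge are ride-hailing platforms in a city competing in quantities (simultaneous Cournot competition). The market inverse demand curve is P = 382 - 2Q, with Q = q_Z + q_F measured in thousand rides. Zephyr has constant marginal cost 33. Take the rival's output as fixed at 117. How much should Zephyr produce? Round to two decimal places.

28.75

With the rival's output fixed at 117, Zephyr's profit is π_Z = (382 - 2·117 - 2q_Z)q_Z - (33q_Z) = (148 - 2q_Z)q_Z - (33q_Z).
∂π_Z/∂q_Z = 115 - 4q_Z = 0, so q_Z = 115/4.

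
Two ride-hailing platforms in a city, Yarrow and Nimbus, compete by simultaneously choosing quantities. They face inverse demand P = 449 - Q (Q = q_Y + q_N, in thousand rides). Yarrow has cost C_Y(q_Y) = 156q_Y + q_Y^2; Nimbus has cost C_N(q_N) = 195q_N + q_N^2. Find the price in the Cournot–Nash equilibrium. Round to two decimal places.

Yarrow's profit: π_Y = (449 - Q)q_Y - (156q_Y + q_Y²). Setting ∂π_Y/∂q_Y = 0: 293 - 4q_Y - (q_N) = 0.
Nimbus's profit: π_N = (449 - Q)q_N - (195q_N + q_N²). Setting ∂π_N/∂q_N = 0: 254 - 4q_N - (q_Y) = 0.
So q_Y = (293 - q_N)/4 and q_N = (254 - q_Y)/4.
Substituting one into the other gives q_Y = 306/5 and q_N = 241/5.
Total output Q = 547/5, so price P = 449 - 547/5 = 1698/5.

339.60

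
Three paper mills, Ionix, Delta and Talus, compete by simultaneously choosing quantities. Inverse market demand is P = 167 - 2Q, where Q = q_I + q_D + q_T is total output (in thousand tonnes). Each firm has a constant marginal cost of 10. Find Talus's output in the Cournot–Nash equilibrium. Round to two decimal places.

19.63

A representative firm's profit is π_i = q_i(167 - 2Q) - 10q_i.
Setting ∂π_i/∂q_i = 0 with rivals' quantities fixed: 157 - 4q_i - 2·Σ_{j≠i} q_j = 0.
With identical firms every q_j equals q_i, so Σ_{j≠i} q_j = 2q_i and 157 = 8q_i, giving q_i = 157/8.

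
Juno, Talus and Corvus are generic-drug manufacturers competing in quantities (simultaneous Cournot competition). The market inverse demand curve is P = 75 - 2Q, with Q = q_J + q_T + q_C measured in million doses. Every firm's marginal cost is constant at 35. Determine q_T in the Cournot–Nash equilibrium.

5

Each firm earns π_i = (75 - 2Q)q_i - 35q_i.
Setting ∂π_i/∂q_i = 0 with rivals' quantities fixed: 40 - 4q_i - 2·Σ_{j≠i} q_j = 0.
By symmetry each firm produces the same amount; substituting Σ_{j≠i} q_j = 2q_i yields q_i = 40/8 = 5.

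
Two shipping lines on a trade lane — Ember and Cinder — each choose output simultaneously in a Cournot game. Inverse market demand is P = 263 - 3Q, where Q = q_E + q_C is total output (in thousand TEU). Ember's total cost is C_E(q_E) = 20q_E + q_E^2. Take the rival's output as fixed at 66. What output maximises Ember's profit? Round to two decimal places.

With the rival's output fixed at 66, Ember's profit is π_E = (263 - 3·66 - 3q_E)q_E - (20q_E + q_E²) = (65 - 3q_E)q_E - (20q_E + q_E²).
∂π_E/∂q_E = 45 - 8q_E = 0, so q_E = 45/8.

5.63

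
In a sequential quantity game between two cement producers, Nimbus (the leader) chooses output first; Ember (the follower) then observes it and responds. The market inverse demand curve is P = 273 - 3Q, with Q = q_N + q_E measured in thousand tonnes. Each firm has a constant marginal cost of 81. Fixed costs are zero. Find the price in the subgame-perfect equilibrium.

129

Solve by backward induction. Given q_N, the follower Ember maximises π_E = (273 - 3q_N - 3q_E)q_E - 81q_E.
Setting the follower's marginal profit to zero, 192 - 3q_N - 6q_E = 0, i.e. q_E = (192 - 3q_N)/6.
Nimbus substitutes q_E(q_N) into its own profit: π_N = q_N(273 - 3q_N - (192 - 3q_N)/2) - 81q_N = (177 - (3/2)q_N)q_N - 81q_N.
Leader FOC: 96 - 3q_N = 0, so q_N = 32.
Then q_E = (192 - 3·32)/6 = 16.
Total output Q = 48, so price P = 273 - 3·48 = 129.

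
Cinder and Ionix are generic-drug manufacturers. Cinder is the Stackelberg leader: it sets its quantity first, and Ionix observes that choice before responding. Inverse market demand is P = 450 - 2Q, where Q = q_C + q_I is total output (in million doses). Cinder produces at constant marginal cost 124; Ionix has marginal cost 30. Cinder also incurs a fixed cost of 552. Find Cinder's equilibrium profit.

Solve by backward induction. Given q_C, the follower Ionix maximises π_I = (450 - 2q_C - 2q_I)q_I - 30q_I.
∂π_I/∂q_I = 420 - 2q_C - 4q_I = 0 gives the reaction function q_I = (420 - 2q_C)/4.
The leader anticipates this reaction. Substituting into P = 450 - 2Q gives P = 240 - q_C, so π_C = (240 - q_C)q_C - 124q_C.
Maximising: ∂π_C/∂q_C = 116 - 2q_C = 0, giving q_C = 58.
Then q_I = (420 - 2·58)/4 = 76.
Price P = 450 - 2·134 = 182.
Cinder's profit: (182 - 124)·58 - 552 = 2812.

2812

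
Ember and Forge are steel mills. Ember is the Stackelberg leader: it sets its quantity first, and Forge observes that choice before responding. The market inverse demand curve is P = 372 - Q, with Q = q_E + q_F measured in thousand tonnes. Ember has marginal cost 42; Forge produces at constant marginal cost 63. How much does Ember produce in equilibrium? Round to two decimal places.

175.50

The follower Forge best-responds to any q_E: π_F = (372 - Q)q_F - 63q_F.
Setting the follower's marginal profit to zero, 309 - q_E - 2q_F = 0, i.e. q_F = (309 - q_E)/2.
Ember substitutes q_F(q_E) into its own profit: π_E = q_E(372 - q_E - (309 - q_E)/2) - 42q_E = (435/2 - (1/2)q_E)q_E - 42q_E.
The leader's first-order condition 351/2 - q_E = 0 yields q_E = 351/2.
Then q_F = (309 - 351/2)/2 = 267/4.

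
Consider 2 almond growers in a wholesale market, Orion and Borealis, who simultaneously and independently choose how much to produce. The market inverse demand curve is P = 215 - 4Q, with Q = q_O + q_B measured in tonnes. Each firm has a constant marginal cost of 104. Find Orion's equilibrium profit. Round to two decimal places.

Each firm earns π_i = (215 - 4Q)q_i - 104q_i.
Setting ∂π_i/∂q_i = 0 with rivals' quantities fixed: 111 - 8q_i - 4q_j = 0.
By symmetry each firm produces the same amount; substituting q_j = q_i yields q_i = 111/12 = 37/4.
Price P = 215 - 4·(37/2) = 141.
Orion's profit: (141 - 104)·(37/4) = 1369/4.

342.25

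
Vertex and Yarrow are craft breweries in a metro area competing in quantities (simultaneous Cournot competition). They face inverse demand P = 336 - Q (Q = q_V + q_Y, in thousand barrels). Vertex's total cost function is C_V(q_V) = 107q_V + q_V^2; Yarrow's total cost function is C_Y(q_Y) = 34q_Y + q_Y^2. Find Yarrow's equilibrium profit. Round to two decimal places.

8519.48

Vertex's profit: π_V = (336 - Q)q_V - (107q_V + q_V²). Setting ∂π_V/∂q_V = 0: 229 - 4q_V - (q_Y) = 0.
Yarrow's profit: π_Y = (336 - Q)q_Y - (34q_Y + q_Y²). Setting ∂π_Y/∂q_Y = 0: 302 - 4q_Y - (q_V) = 0.
Best responses: q_V = (229 - q_Y)/4, q_Y = (302 - q_V)/4.
Solving the pair: q_V = 614/15, q_Y = 979/15.
Price P = 336 - 531/5 = 1149/5.
Yarrow's profit: (1149/5)·(979/15) - 34·(979/15) - (979/15)² = 8519.4756.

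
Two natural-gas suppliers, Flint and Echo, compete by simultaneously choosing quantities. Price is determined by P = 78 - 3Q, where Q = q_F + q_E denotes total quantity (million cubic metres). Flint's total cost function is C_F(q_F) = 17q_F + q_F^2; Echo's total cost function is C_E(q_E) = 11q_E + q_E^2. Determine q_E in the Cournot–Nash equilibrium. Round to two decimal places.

Flint's profit: π_F = (78 - 3Q)q_F - (17q_F + q_F²). Setting ∂π_F/∂q_F = 0: 61 - 8q_F - 3(q_E) = 0.
Echo's profit: π_E = (78 - 3Q)q_E - (11q_E + q_E²). Setting ∂π_E/∂q_E = 0: 67 - 8q_E - 3(q_F) = 0.
Best responses: q_F = (61 - 3q_E)/8, q_E = (67 - 3q_F)/8.
Substituting one into the other gives q_F = 287/55 and q_E = 353/55.

6.42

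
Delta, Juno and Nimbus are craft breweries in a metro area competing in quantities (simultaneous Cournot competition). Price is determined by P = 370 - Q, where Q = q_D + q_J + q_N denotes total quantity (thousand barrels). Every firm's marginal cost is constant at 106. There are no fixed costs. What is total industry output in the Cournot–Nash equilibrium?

198

Each firm earns π_i = (370 - Q)q_i - 106q_i.
First-order condition (treating rivals' output as given): 264 - 2q_i - Σ_{j≠i} q_j = 0.
With identical firms every q_j equals q_i, so Σ_{j≠i} q_j = 2q_i and 264 = 4q_i, giving q_i = 66.
Total output Q = 66 + 66 + 66 = 198.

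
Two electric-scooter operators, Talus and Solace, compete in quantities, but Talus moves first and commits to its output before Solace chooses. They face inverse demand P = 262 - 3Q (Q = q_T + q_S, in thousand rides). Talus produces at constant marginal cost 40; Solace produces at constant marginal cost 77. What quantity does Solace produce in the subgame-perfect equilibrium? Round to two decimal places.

Solve by backward induction. Given q_T, the follower Solace maximises π_S = (262 - 3q_T - 3q_S)q_S - 77q_S.
Setting the follower's marginal profit to zero, 185 - 3q_T - 6q_S = 0, i.e. q_S = (185 - 3q_T)/6.
The leader anticipates this reaction. Substituting into P = 262 - 3Q gives P = 339/2 - (3/2)q_T, so π_T = (339/2 - (3/2)q_T)q_T - 40q_T.
Maximising: ∂π_T/∂q_T = 259/2 - 3q_T = 0, giving q_T = 259/6.
Then q_S = (185 - 3·(259/6))/6 = 37/4.

9.25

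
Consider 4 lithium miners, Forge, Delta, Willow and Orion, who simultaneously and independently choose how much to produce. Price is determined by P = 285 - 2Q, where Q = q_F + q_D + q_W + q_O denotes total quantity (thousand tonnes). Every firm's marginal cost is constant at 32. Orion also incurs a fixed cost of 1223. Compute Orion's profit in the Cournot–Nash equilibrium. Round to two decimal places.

Each firm earns π_i = (285 - 2Q)q_i - 32q_i.
First-order condition (treating rivals' output as given): 253 - 4q_i - 2·Σ_{j≠i} q_j = 0.
By symmetry each firm produces the same amount; substituting Σ_{j≠i} q_j = 3q_i yields q_i = 253/10.
Price P = 285 - 2·(506/5) = 413/5.
Orion's profit: (413/5 - 32)·(253/10) - 1223 = 57.1800.

57.18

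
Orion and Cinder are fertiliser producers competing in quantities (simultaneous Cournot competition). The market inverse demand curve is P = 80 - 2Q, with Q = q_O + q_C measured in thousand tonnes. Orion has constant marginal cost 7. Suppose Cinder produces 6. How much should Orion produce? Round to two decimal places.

15.25

With the rival's output fixed at 6, Orion's profit is π_O = (80 - 2·6 - 2q_O)q_O - (7q_O) = (68 - 2q_O)q_O - (7q_O).
∂π_O/∂q_O = 61 - 4q_O = 0, so q_O = 61/4.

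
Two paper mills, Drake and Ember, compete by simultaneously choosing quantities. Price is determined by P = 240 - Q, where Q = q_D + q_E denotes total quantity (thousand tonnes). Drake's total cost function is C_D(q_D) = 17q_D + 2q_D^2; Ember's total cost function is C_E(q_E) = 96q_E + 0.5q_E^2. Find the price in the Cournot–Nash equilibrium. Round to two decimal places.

Drake's profit: π_D = (240 - Q)q_D - (17q_D + 2q_D²). Setting ∂π_D/∂q_D = 0: 223 - 6q_D - (q_E) = 0.
Ember's first-order condition: 144 - 3q_E - (q_D) = 0.
Best responses: q_D = (223 - q_E)/6, q_E = (144 - q_D)/3.
Substituting one into the other gives q_D = 525/17 and q_E = 641/17.
Total output Q = 1166/17, so price P = 240 - 1166/17 = 171.4118.

171.41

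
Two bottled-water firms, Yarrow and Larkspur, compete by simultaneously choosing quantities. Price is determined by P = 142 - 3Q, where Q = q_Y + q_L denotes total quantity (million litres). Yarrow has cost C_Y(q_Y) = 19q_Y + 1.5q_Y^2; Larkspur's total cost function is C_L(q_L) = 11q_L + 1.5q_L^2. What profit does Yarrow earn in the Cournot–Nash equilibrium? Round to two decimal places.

442.53

Yarrow's profit: π_Y = (142 - 3Q)q_Y - (19q_Y + (3/2)q_Y²). Setting ∂π_Y/∂q_Y = 0: 123 - 9q_Y - 3(q_L) = 0.
Larkspur's first-order condition: 131 - 9q_L - 3(q_Y) = 0.
So q_Y = (123 - 3q_L)/9 and q_L = (131 - 3q_Y)/9.
Solving the pair: q_Y = 119/12, q_L = 45/4.
Price P = 142 - 3·(127/6) = 157/2.
Yarrow's profit: (157/2)·(119/12) - 19·(119/12) - (3/2)(119/12)² = 442.5313.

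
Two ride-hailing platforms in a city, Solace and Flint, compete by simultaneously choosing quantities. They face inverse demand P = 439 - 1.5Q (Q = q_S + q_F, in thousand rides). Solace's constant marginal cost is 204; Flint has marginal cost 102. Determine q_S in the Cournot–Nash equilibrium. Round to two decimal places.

Solace's profit: π_S = (439 - 1.5Q)q_S - (204q_S). Setting ∂π_S/∂q_S = 0: 235 - 3q_S - (3/2)(q_F) = 0.
Flint's first-order condition: 337 - 3q_F - (3/2)(q_S) = 0.
Rearranging gives the reaction functions q_S = (235 - (3/2)q_F)/3 and q_F = (337 - (3/2)q_S)/3.
Substituting one into the other gives q_S = 266/9 and q_F = 878/9.

29.56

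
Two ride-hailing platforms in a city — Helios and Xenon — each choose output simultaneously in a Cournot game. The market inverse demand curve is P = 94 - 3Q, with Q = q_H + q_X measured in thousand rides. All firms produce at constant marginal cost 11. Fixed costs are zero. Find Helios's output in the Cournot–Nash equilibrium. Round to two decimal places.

9.22

A representative firm's profit is π_i = q_i(94 - 3Q) - 11q_i.
First-order condition (treating rivals' output as given): 83 - 6q_i - 3q_j = 0.
By symmetry each firm produces the same amount; substituting q_j = q_i yields q_i = 83/9.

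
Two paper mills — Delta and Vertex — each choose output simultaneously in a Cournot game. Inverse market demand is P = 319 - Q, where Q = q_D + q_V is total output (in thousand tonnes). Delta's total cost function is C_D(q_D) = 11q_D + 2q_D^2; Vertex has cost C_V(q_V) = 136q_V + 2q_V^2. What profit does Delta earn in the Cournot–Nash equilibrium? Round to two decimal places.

Delta's profit: π_D = (319 - Q)q_D - (11q_D + 2q_D²). Setting ∂π_D/∂q_D = 0: 308 - 6q_D - (q_V) = 0.
Vertex's first-order condition: 183 - 6q_V - (q_D) = 0.
So q_D = (308 - q_V)/6 and q_V = (183 - q_D)/6.
Substituting one into the other gives q_D = 333/7 and q_V = 158/7.
Price P = 319 - 491/7 = 1742/7.
Delta's profit: (1742/7)·(333/7) - 11·(333/7) - 2(333/7)² = 6789.1224.

6789.12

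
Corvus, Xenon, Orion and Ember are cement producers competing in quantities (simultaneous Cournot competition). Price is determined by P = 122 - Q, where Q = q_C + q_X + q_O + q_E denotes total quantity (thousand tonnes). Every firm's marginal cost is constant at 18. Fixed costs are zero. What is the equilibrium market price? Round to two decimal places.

38.80

Each firm earns π_i = (122 - Q)q_i - 18q_i.
Setting ∂π_i/∂q_i = 0 with rivals' quantities fixed: 104 - 2q_i - Σ_{j≠i} q_j = 0.
With identical firms every q_j equals q_i, so Σ_{j≠i} q_j = 3q_i and 104 = 5q_i, giving q_i = 104/5.
Total output Q = 416/5, so price P = 122 - 416/5 = 194/5.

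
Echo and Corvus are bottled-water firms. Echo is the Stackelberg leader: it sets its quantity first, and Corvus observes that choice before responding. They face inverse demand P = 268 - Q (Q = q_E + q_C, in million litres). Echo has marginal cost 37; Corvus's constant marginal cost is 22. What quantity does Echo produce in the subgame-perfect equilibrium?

Solve by backward induction. Given q_E, the follower Corvus maximises π_C = (268 - q_E - q_C)q_C - 22q_C.
Setting the follower's marginal profit to zero, 246 - q_E - 2q_C = 0, i.e. q_C = (246 - q_E)/2.
The leader anticipates this reaction. Substituting into P = 268 - Q gives P = 145 - (1/2)q_E, so π_E = (145 - (1/2)q_E)q_E - 37q_E.
The leader's first-order condition 108 - q_E = 0 yields q_E = 108.
Then q_C = (246 - 108)/2 = 69.

108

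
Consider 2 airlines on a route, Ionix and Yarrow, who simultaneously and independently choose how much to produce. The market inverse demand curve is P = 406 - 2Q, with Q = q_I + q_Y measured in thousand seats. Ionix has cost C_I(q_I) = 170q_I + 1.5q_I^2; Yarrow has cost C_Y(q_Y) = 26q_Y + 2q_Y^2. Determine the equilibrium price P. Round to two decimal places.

278.46

Ionix's profit: π_I = (406 - 2Q)q_I - (170q_I + (3/2)q_I²). Setting ∂π_I/∂q_I = 0: 236 - 7q_I - 2(q_Y) = 0.
Yarrow's first-order condition: 380 - 8q_Y - 2(q_I) = 0.
Best responses: q_I = (236 - 2q_Y)/7, q_Y = (380 - 2q_I)/8.
Solving the pair: q_I = 282/13, q_Y = 547/13.
Total output Q = 829/13, so price P = 406 - 2·(829/13) = 278.4615.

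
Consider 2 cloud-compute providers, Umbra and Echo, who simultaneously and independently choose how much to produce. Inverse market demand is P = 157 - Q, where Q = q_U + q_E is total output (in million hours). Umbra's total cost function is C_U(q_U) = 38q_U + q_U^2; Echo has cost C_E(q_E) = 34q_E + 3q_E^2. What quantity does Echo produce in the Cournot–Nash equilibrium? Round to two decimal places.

Umbra's profit: π_U = (157 - Q)q_U - (38q_U + q_U²). Setting ∂π_U/∂q_U = 0: 119 - 4q_U - (q_E) = 0.
Echo's first-order condition: 123 - 8q_E - (q_U) = 0.
Best responses: q_U = (119 - q_E)/4, q_E = (123 - q_U)/8.
Solving the pair: q_U = 829/31, q_E = 373/31.

12.03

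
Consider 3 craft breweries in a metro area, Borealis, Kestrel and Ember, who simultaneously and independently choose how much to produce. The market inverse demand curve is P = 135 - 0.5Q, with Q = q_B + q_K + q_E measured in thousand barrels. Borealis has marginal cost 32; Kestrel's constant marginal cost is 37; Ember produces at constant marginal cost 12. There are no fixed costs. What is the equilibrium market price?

54

Borealis's profit: π_B = (135 - 0.5Q)q_B - (32q_B). Setting ∂π_B/∂q_B = 0: 103 - q_B - (1/2)(q_K + q_E) = 0.
Kestrel's profit: π_K = (135 - 0.5Q)q_K - (37q_K). Setting ∂π_K/∂q_K = 0: 98 - q_K - (1/2)(q_B + q_E) = 0.
Ember's profit: π_E = (135 - 0.5Q)q_E - (12q_E). Setting ∂π_E/∂q_E = 0: 123 - q_E - (1/2)(q_B + q_K) = 0.
Adding the 3 first-order conditions: 324 − 2Q = 0, so Q = 162.
Back-substituting: q_B = (103 − 81)/(1/2) = 44, q_K = (98 − 81)/(1/2) = 34, q_E = (123 − 81)/(1/2) = 84.
Total output Q = 162, so price P = 135 - (1/2)·162 = 54.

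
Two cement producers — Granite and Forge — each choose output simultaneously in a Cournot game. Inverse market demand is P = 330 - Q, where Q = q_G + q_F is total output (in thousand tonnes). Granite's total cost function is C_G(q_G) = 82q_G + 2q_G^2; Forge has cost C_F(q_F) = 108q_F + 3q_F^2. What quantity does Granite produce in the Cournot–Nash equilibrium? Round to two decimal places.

Granite's profit: π_G = (330 - Q)q_G - (82q_G + 2q_G²). Setting ∂π_G/∂q_G = 0: 248 - 6q_G - (q_F) = 0.
Forge's first-order condition: 222 - 8q_F - (q_G) = 0.
So q_G = (248 - q_F)/6 and q_F = (222 - q_G)/8.
Substituting one into the other gives q_G = 1762/47 and q_F = 1084/47.

37.49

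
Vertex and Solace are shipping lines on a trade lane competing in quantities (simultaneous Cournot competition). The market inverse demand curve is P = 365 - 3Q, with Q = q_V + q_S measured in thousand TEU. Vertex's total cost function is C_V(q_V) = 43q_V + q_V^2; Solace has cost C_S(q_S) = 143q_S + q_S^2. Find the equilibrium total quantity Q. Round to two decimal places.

Vertex's profit: π_V = (365 - 3Q)q_V - (43q_V + q_V²). Setting ∂π_V/∂q_V = 0: 322 - 8q_V - 3(q_S) = 0.
Solace's profit: π_S = (365 - 3Q)q_S - (143q_S + q_S²). Setting ∂π_S/∂q_S = 0: 222 - 8q_S - 3(q_V) = 0.
Rearranging gives the reaction functions q_V = (322 - 3q_S)/8 and q_S = (222 - 3q_V)/8.
Solving the pair: q_V = 382/11, q_S = 162/11.
Total output Q = 382/11 + 162/11 = 544/11.

49.45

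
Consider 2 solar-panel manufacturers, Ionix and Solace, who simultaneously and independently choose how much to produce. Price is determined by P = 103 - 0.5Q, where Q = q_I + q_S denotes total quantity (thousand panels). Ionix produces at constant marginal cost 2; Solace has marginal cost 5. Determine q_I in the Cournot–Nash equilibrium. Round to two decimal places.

Ionix's profit: π_I = (103 - 0.5Q)q_I - (2q_I). Setting ∂π_I/∂q_I = 0: 101 - q_I - (1/2)(q_S) = 0.
Solace's profit: π_S = (103 - 0.5Q)q_S - (5q_S). Setting ∂π_S/∂q_S = 0: 98 - q_S - (1/2)(q_I) = 0.
So q_I = (101 - (1/2)q_S) and q_S = (98 - (1/2)q_I).
Solving the pair: q_I = 208/3, q_S = 190/3.

69.33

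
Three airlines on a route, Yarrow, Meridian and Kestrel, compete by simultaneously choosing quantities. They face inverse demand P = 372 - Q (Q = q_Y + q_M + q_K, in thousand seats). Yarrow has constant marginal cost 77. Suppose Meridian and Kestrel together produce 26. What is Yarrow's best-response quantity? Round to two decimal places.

134.50

With rivals' combined output fixed at 26, Yarrow's profit is π_Y = (372 - 26 - q_Y)q_Y - (77q_Y) = (346 - q_Y)q_Y - (77q_Y).
∂π_Y/∂q_Y = 269 - 2q_Y = 0, so q_Y = 269/2.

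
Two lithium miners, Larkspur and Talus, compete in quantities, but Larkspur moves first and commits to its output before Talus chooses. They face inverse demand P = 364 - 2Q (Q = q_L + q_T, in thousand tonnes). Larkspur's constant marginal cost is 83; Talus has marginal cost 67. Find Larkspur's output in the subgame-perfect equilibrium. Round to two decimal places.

66.25

The follower Talus best-responds to any q_L: π_T = (364 - 2Q)q_T - 67q_T.
Setting the follower's marginal profit to zero, 297 - 2q_L - 4q_T = 0, i.e. q_T = (297 - 2q_L)/4.
The leader anticipates this reaction. Substituting into P = 364 - 2Q gives P = 431/2 - q_L, so π_L = (431/2 - q_L)q_L - 83q_L.
The leader's first-order condition 265/2 - 2q_L = 0 yields q_L = 265/4.
Then q_T = (297 - 2·(265/4))/4 = 329/8.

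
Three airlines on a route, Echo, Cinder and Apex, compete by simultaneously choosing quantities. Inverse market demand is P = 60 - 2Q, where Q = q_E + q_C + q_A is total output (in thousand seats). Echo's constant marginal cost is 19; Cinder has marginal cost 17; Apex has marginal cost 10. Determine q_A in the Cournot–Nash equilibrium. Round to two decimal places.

8.25

Echo's profit: π_E = (60 - 2Q)q_E - (19q_E). Setting ∂π_E/∂q_E = 0: 41 - 4q_E - 2(q_C + q_A) = 0.
Cinder's first-order condition: 43 - 4q_C - 2(q_E + q_A) = 0.
Apex's first-order condition: 50 - 4q_A - 2(q_E + q_C) = 0.
Summing all 3 equations gives 134 − 8Q = 0, hence Q = 67/4.
Back-substituting: q_E = (41 − 67/2)/2 = 15/4, q_C = (43 − 67/2)/2 = 19/4, q_A = (50 − 67/2)/2 = 33/4.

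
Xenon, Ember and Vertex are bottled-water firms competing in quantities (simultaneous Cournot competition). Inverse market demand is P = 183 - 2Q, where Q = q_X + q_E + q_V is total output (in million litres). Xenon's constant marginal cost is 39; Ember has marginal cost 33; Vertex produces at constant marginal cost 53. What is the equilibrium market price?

77

Xenon's profit: π_X = (183 - 2Q)q_X - (39q_X). Setting ∂π_X/∂q_X = 0: 144 - 4q_X - 2(q_E + q_V) = 0.
Ember's first-order condition: 150 - 4q_E - 2(q_X + q_V) = 0.
Vertex's profit: π_V = (183 - 2Q)q_V - (53q_V). Setting ∂π_V/∂q_V = 0: 130 - 4q_V - 2(q_X + q_E) = 0.
Adding the 3 conditions: 424 − 4Q − 4Q = 0, i.e. Q = 53.
Back-substituting: q_X = (144 − 106)/2 = 19, q_E = (150 − 106)/2 = 22, q_V = (130 − 106)/2 = 12.
Total output Q = 53, so price P = 183 - 2·53 = 77.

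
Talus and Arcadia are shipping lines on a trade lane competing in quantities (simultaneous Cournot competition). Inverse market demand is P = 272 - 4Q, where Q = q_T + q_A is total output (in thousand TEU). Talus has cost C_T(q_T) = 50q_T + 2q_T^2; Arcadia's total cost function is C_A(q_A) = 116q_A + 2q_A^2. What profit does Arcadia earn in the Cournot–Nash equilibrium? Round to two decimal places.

354.59

Talus's profit: π_T = (272 - 4Q)q_T - (50q_T + 2q_T²). Setting ∂π_T/∂q_T = 0: 222 - 12q_T - 4(q_A) = 0.
Arcadia's first-order condition: 156 - 12q_A - 4(q_T) = 0.
Rearranging gives the reaction functions q_T = (222 - 4q_A)/12 and q_A = (156 - 4q_T)/12.
Substituting one into the other gives q_T = 255/16 and q_A = 123/16.
Price P = 272 - 4·(189/8) = 355/2.
Arcadia's profit: (355/2)·(123/16) - 116·(123/16) - 2(123/16)² = 354.5859.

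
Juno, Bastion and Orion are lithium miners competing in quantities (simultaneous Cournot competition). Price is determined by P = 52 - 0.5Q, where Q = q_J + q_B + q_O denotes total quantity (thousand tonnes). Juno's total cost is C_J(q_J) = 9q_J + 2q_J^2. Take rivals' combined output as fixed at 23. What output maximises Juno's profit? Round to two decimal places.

6.30

With rivals' combined output fixed at 23, Juno's profit is π_J = (52 - (1/2)·23 - (1/2)q_J)q_J - (9q_J + 2q_J²) = (81/2 - (1/2)q_J)q_J - (9q_J + 2q_J²).
∂π_J/∂q_J = 63/2 - 5q_J = 0, so q_J = 63/10.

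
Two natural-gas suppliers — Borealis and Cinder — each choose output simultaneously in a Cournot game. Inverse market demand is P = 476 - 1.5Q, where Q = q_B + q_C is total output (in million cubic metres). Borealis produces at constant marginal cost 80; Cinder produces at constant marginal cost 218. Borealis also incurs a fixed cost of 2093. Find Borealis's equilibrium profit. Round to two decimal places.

Borealis's profit: π_B = (476 - 1.5Q)q_B - (80q_B). Setting ∂π_B/∂q_B = 0: 396 - 3q_B - (3/2)(q_C) = 0.
Cinder's profit: π_C = (476 - 1.5Q)q_C - (218q_C). Setting ∂π_C/∂q_C = 0: 258 - 3q_C - (3/2)(q_B) = 0.
Rearranging gives the reaction functions q_B = (396 - (3/2)q_C)/3 and q_C = (258 - (3/2)q_B)/3.
Solving the pair: q_B = 356/3, q_C = 80/3.
Price P = 476 - (3/2)·(436/3) = 258.
Borealis's profit: (258 - 80)·(356/3) - 2093 = 19029.6667.

19029.67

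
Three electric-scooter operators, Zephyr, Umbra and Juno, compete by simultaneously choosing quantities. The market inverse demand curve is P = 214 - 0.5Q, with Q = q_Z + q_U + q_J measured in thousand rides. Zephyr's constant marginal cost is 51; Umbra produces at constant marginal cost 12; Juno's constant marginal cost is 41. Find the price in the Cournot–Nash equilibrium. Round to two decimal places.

79.50

Zephyr's profit: π_Z = (214 - 0.5Q)q_Z - (51q_Z). Setting ∂π_Z/∂q_Z = 0: 163 - q_Z - (1/2)(q_U + q_J) = 0.
Umbra's first-order condition: 202 - q_U - (1/2)(q_Z + q_J) = 0.
Juno's first-order condition: 173 - q_J - (1/2)(q_Z + q_U) = 0.
Summing all 3 equations gives 538 − 2Q = 0, hence Q = 269.
Back-substituting: q_Z = (163 − 269/2)/(1/2) = 57, q_U = (202 − 269/2)/(1/2) = 135, q_J = (173 − 269/2)/(1/2) = 77.
Total output Q = 269, so price P = 214 - (1/2)·269 = 159/2.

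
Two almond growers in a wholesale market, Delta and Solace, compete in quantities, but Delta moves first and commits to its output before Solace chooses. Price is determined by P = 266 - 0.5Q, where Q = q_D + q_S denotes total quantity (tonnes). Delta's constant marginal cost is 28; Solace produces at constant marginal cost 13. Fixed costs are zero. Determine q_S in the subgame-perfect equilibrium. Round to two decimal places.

141.50

The follower Solace best-responds to any q_D: π_S = (266 - 0.5Q)q_S - 13q_S.
Setting the follower's marginal profit to zero, 253 - (1/2)q_D - q_S = 0, i.e. q_S = (253 - (1/2)q_D).
Delta substitutes q_S(q_D) into its own profit: π_D = q_D(266 - (1/2)q_D - (253 - (1/2)q_D)/2) - 28q_D = (279/2 - (1/4)q_D)q_D - 28q_D.
The leader's first-order condition 223/2 - (1/2)q_D = 0 yields q_D = 223.
Then q_S = (253 - (1/2)·223) = 283/2.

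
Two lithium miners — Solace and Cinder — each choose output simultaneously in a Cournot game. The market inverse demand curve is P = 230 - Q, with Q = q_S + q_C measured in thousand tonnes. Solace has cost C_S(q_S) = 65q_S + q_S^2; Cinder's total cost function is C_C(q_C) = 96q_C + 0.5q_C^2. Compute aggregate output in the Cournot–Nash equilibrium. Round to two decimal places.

Solace's profit: π_S = (230 - Q)q_S - (65q_S + q_S²). Setting ∂π_S/∂q_S = 0: 165 - 4q_S - (q_C) = 0.
Cinder's first-order condition: 134 - 3q_C - (q_S) = 0.
Best responses: q_S = (165 - q_C)/4, q_C = (134 - q_S)/3.
Substituting one into the other gives q_S = 361/11 and q_C = 371/11.
Total output Q = 361/11 + 371/11 = 732/11.

66.55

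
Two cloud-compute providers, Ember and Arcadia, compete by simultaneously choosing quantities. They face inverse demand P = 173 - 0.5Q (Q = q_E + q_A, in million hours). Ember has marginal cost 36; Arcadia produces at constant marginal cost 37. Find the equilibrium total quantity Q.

Ember's profit: π_E = (173 - 0.5Q)q_E - (36q_E). Setting ∂π_E/∂q_E = 0: 137 - q_E - (1/2)(q_A) = 0.
Arcadia's first-order condition: 136 - q_A - (1/2)(q_E) = 0.
Rearranging gives the reaction functions q_E = (137 - (1/2)q_A) and q_A = (136 - (1/2)q_E).
Substituting one into the other gives q_E = 92 and q_A = 90.
Total output Q = 92 + 90 = 182.

182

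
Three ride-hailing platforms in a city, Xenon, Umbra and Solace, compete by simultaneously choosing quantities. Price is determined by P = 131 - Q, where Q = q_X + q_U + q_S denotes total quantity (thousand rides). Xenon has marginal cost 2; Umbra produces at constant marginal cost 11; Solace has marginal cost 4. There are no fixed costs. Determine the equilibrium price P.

Xenon's profit: π_X = (131 - Q)q_X - (2q_X). Setting ∂π_X/∂q_X = 0: 129 - 2q_X - (q_U + q_S) = 0.
Umbra's profit: π_U = (131 - Q)q_U - (11q_U). Setting ∂π_U/∂q_U = 0: 120 - 2q_U - (q_X + q_S) = 0.
Solace's first-order condition: 127 - 2q_S - (q_X + q_U) = 0.
Adding the 3 first-order conditions: 376 − 4Q = 0, so Q = 94.
Back-substituting: q_X = (129 − 94) = 35, q_U = (120 − 94) = 26, q_S = (127 − 94) = 33.
Total output Q = 94, so price P = 131 - 94 = 37.

37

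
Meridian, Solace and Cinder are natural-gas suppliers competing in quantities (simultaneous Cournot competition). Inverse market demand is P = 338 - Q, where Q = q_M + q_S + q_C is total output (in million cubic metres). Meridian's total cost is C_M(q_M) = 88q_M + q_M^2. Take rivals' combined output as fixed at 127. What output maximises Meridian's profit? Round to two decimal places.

With rivals' combined output fixed at 127, Meridian's profit is π_M = (338 - 127 - q_M)q_M - (88q_M + q_M²) = (211 - q_M)q_M - (88q_M + q_M²).
∂π_M/∂q_M = 123 - 4q_M = 0, so q_M = 123/4.

30.75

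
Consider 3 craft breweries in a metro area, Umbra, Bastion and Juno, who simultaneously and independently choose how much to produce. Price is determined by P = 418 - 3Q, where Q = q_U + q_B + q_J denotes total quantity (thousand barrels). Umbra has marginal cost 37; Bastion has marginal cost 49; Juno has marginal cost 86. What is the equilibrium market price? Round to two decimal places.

Umbra's profit: π_U = (418 - 3Q)q_U - (37q_U). Setting ∂π_U/∂q_U = 0: 381 - 6q_U - 3(q_B + q_J) = 0.
Bastion's profit: π_B = (418 - 3Q)q_B - (49q_B). Setting ∂π_B/∂q_B = 0: 369 - 6q_B - 3(q_U + q_J) = 0.
Juno's profit: π_J = (418 - 3Q)q_J - (86q_J). Setting ∂π_J/∂q_J = 0: 332 - 6q_J - 3(q_U + q_B) = 0.
Summing all 3 equations gives 1082 − 12Q = 0, hence Q = 541/6.
Back-substituting: q_U = (381 − 541/2)/3 = 221/6, q_B = (369 − 541/2)/3 = 197/6, q_J = (332 − 541/2)/3 = 41/2.
Total output Q = 541/6, so price P = 418 - 3·(541/6) = 295/2.

147.50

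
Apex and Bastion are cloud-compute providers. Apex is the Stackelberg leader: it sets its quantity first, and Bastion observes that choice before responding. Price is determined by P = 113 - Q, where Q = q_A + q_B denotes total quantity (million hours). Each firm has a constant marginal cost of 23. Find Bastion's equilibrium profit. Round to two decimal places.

The follower Bastion best-responds to any q_A: π_B = (113 - Q)q_B - 23q_B.
∂π_B/∂q_B = 90 - q_A - 2q_B = 0 gives the reaction function q_B = (90 - q_A)/2.
Apex substitutes q_B(q_A) into its own profit: π_A = q_A(113 - q_A - (90 - q_A)/2) - 23q_A = (68 - (1/2)q_A)q_A - 23q_A.
The leader's first-order condition 45 - q_A = 0 yields q_A = 45.
Then q_B = (90 - 45)/2 = 45/2.
Price P = 113 - 135/2 = 91/2.
Bastion's profit: (91/2 - 23)·(45/2) = 506.2500.

506.25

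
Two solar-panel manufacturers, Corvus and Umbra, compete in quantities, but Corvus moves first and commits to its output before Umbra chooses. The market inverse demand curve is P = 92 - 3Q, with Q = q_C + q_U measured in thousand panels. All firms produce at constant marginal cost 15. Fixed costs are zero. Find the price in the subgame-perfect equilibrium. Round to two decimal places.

The follower Umbra best-responds to any q_C: π_U = (92 - 3Q)q_U - 15q_U.
Setting the follower's marginal profit to zero, 77 - 3q_C - 6q_U = 0, i.e. q_U = (77 - 3q_C)/6.
Corvus substitutes q_U(q_C) into its own profit: π_C = q_C(92 - 3q_C - (77 - 3q_C)/2) - 15q_C = (107/2 - (3/2)q_C)q_C - 15q_C.
Leader FOC: 77/2 - 3q_C = 0, so q_C = 77/6.
Then q_U = (77 - 3·(77/6))/6 = 77/12.
Total output Q = 77/4, so price P = 92 - 3·(77/4) = 137/4.

34.25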